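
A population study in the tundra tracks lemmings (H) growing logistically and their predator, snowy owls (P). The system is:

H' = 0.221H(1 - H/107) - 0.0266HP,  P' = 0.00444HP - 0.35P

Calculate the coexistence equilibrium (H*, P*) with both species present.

From dP/dt = 0 with P > 0: 0.00444H* = 0.35, so H* = 78.8.
Substitute into dH/dt = 0: 0.221(1 - 78.8/107) = 0.0266P*.
The bracket is 0.263, giving P* = 0.0582/0.0266 = 2.19.

H* ≈ 78.8, P* ≈ 2.19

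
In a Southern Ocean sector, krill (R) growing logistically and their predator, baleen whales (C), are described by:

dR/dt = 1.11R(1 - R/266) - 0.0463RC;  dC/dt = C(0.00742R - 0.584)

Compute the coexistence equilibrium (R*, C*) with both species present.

From dC/dt = 0 with C > 0: 0.00742R* = 0.584, so R* = 78.7.
Substitute into dR/dt = 0: 1.11(1 - 78.7/266) = 0.0463C*.
The bracket is 0.704, giving C* = 0.782/0.0463 = 16.9.

R* ≈ 78.7, C* ≈ 16.9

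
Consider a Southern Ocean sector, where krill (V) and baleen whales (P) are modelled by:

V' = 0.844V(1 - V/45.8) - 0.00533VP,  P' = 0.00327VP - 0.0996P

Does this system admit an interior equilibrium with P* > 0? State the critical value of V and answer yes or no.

The predator equation gives dP/dt > 0 only when V > 0.0996/0.00327 = 30.5.
Without the predator, V → K = 45.8. Since 45.8 > 30.5, the predator can invade and persist.

Threshold V = 30.5; K > 30.5, so yes, the predator persists.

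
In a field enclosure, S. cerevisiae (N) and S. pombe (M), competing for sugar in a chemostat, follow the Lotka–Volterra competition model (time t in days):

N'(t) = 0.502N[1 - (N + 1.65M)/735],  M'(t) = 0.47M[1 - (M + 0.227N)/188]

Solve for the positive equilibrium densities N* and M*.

Setting both brackets to zero gives the nullclines N + 1.65M = 735 and 0.227N + M = 188.
Substituting M = 188 - 0.227N into the first: N(1 - 1.65·0.227) = 735 - 1.65·188.
So N* = 425/0.625 = 679, and then M* = 188 - 0.227·679 = 33.8.

N* ≈ 679, M* ≈ 33.8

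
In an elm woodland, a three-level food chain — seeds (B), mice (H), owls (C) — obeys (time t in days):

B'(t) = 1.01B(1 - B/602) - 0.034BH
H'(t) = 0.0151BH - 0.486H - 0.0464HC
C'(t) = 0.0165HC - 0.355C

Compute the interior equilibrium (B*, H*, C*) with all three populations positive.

From dC/dt = 0: 0.0165H* = 0.355, so H* = 21.5.
From dB/dt = 0: 1.01(1 - B*/602) = 0.034·21.5, giving B* = 602·(1 - 0.724) = 166.
From dH/dt = 0: 0.0151·166 - 0.486 = 0.0464C*, so C* = 2.02/0.0464 = 43.5.

B* ≈ 166, H* ≈ 21.5, C* ≈ 43.5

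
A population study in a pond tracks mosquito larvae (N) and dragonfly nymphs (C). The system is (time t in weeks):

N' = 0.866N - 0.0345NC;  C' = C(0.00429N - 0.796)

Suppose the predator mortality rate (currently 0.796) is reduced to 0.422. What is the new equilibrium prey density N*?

At the interior fixed point, setting dC/dt = 0 with C > 0 fixes N* = (predator death rate)/(NC coefficient) — independent of the other coefficients.
With the change, N* = 0.422/0.00429 = 98.4; it falls from 186.

N* ≈ 98.4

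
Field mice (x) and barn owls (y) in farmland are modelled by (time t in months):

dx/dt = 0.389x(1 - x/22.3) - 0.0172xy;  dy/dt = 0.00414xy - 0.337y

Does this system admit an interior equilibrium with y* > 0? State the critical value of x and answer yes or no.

Threshold x = 81.4; K < 81.4, so no, the predator goes extinct.

The predator equation gives dy/dt > 0 only when x > 0.337/0.00414 = 81.4.
Without the predator, x → K = 22.3. Since 22.3 < 81.4, the predator cannot invade.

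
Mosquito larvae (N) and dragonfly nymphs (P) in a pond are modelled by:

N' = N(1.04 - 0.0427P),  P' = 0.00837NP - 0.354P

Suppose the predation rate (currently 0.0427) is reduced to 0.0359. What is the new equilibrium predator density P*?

At the interior fixed point, setting dN/dt = 0 with N > 0 fixes P* = (prey growth rate)/(NP coefficient) — independent of the other coefficients.
With the change, P* = 1.04/0.0359 = 29; it rises from 24.4.

P* ≈ 29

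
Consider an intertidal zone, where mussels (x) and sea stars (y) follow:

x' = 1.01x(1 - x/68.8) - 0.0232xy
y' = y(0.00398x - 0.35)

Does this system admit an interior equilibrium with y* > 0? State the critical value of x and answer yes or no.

Threshold x = 87.9; K < 87.9, so no, the predator goes extinct.

The predator equation gives dy/dt > 0 only when x > 0.35/0.00398 = 87.9.
Without the predator, x → K = 68.8. Since 68.8 < 87.9, the predator cannot invade.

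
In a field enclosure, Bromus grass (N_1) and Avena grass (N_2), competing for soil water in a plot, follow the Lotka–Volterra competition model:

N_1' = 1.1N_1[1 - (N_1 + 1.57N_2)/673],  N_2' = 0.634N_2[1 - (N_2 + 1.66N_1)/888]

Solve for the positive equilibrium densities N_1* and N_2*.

Setting both brackets to zero gives the nullclines N_1 + 1.57N_2 = 673 and 1.66N_1 + N_2 = 888.
Substituting N_2 = 888 - 1.66N_1 into the first: N_1(1 - 1.57·1.66) = 673 - 1.57·888.
So N_1* = -721/-1.61 = 449, and then N_2* = 888 - 1.66·449 = 143.

N_1* ≈ 449, N_2* ≈ 143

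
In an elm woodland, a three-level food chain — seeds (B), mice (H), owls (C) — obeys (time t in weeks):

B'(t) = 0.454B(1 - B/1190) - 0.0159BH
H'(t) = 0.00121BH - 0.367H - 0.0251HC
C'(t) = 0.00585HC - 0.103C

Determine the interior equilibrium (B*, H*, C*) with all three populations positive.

From dC/dt = 0: 0.00585H* = 0.103, so H* = 17.6.
From dB/dt = 0: 0.454(1 - B*/1190) = 0.0159·17.6, giving B* = 1190·(1 - 0.617) = 456.
From dH/dt = 0: 0.00121·456 - 0.367 = 0.0251C*, so C* = 0.185/0.0251 = 7.37.

B* ≈ 456, H* ≈ 17.6, C* ≈ 7.37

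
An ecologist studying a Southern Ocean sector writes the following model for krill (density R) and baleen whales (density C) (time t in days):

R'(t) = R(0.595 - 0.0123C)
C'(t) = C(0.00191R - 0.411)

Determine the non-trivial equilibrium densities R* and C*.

Set dC/dt = 0 with C > 0: 0.00191R - 0.411 = 0, so R* = 0.411/0.00191 = 215.
Set dR/dt = 0 with R > 0: 0.595 - 0.0123C = 0, so C* = 0.595/0.0123 = 48.4.

R* ≈ 215, C* ≈ 48.4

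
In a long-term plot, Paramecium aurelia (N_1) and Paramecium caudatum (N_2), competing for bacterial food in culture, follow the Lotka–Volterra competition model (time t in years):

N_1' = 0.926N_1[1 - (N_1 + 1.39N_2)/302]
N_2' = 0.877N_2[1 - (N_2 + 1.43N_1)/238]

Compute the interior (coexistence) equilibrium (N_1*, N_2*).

N_1* ≈ 29.2, N_2* ≈ 196

Setting both brackets to zero gives the nullclines N_1 + 1.39N_2 = 302 and 1.43N_1 + N_2 = 238.
Substituting N_2 = 238 - 1.43N_1 into the first: N_1(1 - 1.39·1.43) = 302 - 1.39·238.
So N_1* = -28.8/-0.988 = 29.2, and then N_2* = 238 - 1.43·29.2 = 196.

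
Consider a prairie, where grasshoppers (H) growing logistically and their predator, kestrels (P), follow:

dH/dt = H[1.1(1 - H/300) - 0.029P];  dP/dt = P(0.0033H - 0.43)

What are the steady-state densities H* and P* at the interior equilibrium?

From dP/dt = 0 with P > 0: 0.0033H* = 0.43, so H* = 130.
Substitute into dH/dt = 0: 1.1(1 - 130/300) = 0.029P*.
The bracket is 0.566, giving P* = 0.622/0.029 = 21.5.

H* ≈ 130, P* ≈ 21.5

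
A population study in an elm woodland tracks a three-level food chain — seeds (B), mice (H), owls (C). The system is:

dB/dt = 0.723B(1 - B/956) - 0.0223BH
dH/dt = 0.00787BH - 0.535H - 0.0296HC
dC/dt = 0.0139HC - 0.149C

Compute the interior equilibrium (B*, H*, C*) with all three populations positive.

From dC/dt = 0: 0.0139H* = 0.149, so H* = 10.7.
From dB/dt = 0: 0.723(1 - B*/956) = 0.0223·10.7, giving B* = 956·(1 - 0.331) = 640.
From dH/dt = 0: 0.00787·640 - 0.535 = 0.0296C*, so C* = 4.5/0.0296 = 152.

B* ≈ 640, H* ≈ 10.7, C* ≈ 152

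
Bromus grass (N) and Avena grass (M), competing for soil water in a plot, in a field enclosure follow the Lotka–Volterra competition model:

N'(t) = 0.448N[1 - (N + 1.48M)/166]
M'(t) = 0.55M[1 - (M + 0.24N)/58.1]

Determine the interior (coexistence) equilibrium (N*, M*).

N* ≈ 124, M* ≈ 28.3

Setting both brackets to zero gives the nullclines N + 1.48M = 166 and 0.24N + M = 58.1.
Substituting M = 58.1 - 0.24N into the first: N(1 - 1.48·0.24) = 166 - 1.48·58.1.
So N* = 80/0.645 = 124, and then M* = 58.1 - 0.24·124 = 28.3.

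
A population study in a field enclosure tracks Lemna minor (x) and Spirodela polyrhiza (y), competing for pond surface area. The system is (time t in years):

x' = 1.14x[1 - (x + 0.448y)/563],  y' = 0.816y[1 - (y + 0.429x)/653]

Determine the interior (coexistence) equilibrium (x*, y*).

x* ≈ 335, y* ≈ 509

Setting both brackets to zero gives the nullclines x + 0.448y = 563 and 0.429x + y = 653.
Substituting y = 653 - 0.429x into the first: x(1 - 0.448·0.429) = 563 - 0.448·653.
So x* = 270/0.808 = 335, and then y* = 653 - 0.429·335 = 509.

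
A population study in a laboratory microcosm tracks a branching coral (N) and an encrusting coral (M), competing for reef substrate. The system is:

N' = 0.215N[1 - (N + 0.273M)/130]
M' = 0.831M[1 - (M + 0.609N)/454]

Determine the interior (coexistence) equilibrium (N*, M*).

Setting both brackets to zero gives the nullclines N + 0.273M = 130 and 0.609N + M = 454.
Substituting M = 454 - 0.609N into the first: N(1 - 0.273·0.609) = 130 - 0.273·454.
So N* = 6.06/0.834 = 7.27, and then M* = 454 - 0.609·7.27 = 450.

N* ≈ 7.27, M* ≈ 450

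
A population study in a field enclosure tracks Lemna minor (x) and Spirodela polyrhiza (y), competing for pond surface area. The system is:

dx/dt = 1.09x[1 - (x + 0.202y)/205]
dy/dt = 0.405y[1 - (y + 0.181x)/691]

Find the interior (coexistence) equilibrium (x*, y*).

Setting both brackets to zero gives the nullclines x + 0.202y = 205 and 0.181x + y = 691.
Substituting y = 691 - 0.181x into the first: x(1 - 0.202·0.181) = 205 - 0.202·691.
So x* = 65.4/0.963 = 67.9, and then y* = 691 - 0.181·67.9 = 679.

x* ≈ 67.9, y* ≈ 679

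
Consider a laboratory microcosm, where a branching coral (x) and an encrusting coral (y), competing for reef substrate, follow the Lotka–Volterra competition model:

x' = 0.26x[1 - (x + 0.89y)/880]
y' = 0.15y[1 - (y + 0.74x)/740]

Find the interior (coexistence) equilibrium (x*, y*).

x* ≈ 649, y* ≈ 260

Setting both brackets to zero gives the nullclines x + 0.89y = 880 and 0.74x + y = 740.
Substituting y = 740 - 0.74x into the first: x(1 - 0.89·0.74) = 880 - 0.89·740.
So x* = 221/0.341 = 649, and then y* = 740 - 0.74·649 = 260.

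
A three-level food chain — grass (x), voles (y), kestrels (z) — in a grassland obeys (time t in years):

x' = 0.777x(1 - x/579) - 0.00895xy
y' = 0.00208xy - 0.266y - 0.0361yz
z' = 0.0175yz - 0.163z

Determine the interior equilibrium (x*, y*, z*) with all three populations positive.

x* ≈ 517, y* ≈ 9.31, z* ≈ 22.4

From dz/dt = 0: 0.0175y* = 0.163, so y* = 9.31.
From dx/dt = 0: 0.777(1 - x*/579) = 0.00895·9.31, giving x* = 579·(1 - 0.107) = 517.
From dy/dt = 0: 0.00208·517 - 0.266 = 0.0361z*, so z* = 0.809/0.0361 = 22.4.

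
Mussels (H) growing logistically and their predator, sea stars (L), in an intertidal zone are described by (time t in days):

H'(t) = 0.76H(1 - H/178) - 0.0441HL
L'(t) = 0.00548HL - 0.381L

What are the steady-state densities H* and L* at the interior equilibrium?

H* ≈ 69.5, L* ≈ 10.5

From dL/dt = 0 with L > 0: 0.00548H* = 0.381, so H* = 69.5.
Substitute into dH/dt = 0: 0.76(1 - 69.5/178) = 0.0441L*.
The bracket is 0.609, giving L* = 0.463/0.0441 = 10.5.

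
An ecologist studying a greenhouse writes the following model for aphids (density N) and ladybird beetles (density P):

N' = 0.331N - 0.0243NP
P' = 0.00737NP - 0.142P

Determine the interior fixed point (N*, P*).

N* ≈ 19.3, P* ≈ 13.6

Set dP/dt = 0 with P > 0: 0.00737N - 0.142 = 0, so N* = 0.142/0.00737 = 19.3.
Set dN/dt = 0 with N > 0: 0.331 - 0.0243P = 0, so P* = 0.331/0.0243 = 13.6.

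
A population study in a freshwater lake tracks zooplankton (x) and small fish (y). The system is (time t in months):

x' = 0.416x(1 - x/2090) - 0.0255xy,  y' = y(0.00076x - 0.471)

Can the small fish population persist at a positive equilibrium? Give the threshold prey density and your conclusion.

Threshold x = 620; K > 620, so yes, the predator persists.

The predator equation gives dy/dt > 0 only when x > 0.471/0.00076 = 620.
Without the predator, x → K = 2090. Since 2090 > 620, the predator can invade and persist.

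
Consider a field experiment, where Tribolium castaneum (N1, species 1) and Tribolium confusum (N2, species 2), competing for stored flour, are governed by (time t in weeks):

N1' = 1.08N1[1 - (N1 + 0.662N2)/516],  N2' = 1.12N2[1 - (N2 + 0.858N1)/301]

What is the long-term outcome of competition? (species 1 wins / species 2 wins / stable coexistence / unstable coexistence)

species 1 excludes species 2

Compare the nullcline intercepts: K1/α12 = 516/0.662 = 779 > K2 = 301; K2/α21 = 301/0.858 = 351 < K1 = 516.
Since the inequalities point opposite ways, species 1 can invade but species 2 cannot.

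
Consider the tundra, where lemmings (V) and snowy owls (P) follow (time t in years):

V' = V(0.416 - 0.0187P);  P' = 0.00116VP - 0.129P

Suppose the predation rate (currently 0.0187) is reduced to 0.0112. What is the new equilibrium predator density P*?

At the interior fixed point, setting dV/dt = 0 with V > 0 fixes P* = (prey growth rate)/(VP coefficient) — independent of the other coefficients.
With the change, P* = 0.416/0.0112 = 37.1; it rises from 22.2.

P* ≈ 37.1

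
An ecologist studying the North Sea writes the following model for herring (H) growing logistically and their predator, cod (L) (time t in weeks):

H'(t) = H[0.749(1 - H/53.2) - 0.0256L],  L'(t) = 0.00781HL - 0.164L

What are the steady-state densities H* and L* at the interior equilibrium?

From dL/dt = 0 with L > 0: 0.00781H* = 0.164, so H* = 21.
Substitute into dH/dt = 0: 0.749(1 - 21/53.2) = 0.0256L*.
The bracket is 0.605, giving L* = 0.453/0.0256 = 17.7.

H* ≈ 21, L* ≈ 17.7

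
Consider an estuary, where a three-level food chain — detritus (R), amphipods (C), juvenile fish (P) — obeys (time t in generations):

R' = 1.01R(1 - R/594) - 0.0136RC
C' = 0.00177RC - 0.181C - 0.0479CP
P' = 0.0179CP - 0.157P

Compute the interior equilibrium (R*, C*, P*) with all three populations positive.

R* ≈ 524, C* ≈ 8.77, P* ≈ 15.6

From dP/dt = 0: 0.0179C* = 0.157, so C* = 8.77.
From dR/dt = 0: 1.01(1 - R*/594) = 0.0136·8.77, giving R* = 594·(1 - 0.118) = 524.
From dC/dt = 0: 0.00177·524 - 0.181 = 0.0479P*, so P* = 0.746/0.0479 = 15.6.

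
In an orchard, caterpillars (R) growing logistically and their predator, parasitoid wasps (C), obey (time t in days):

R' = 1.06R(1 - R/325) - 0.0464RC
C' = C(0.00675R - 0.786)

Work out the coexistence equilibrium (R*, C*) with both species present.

R* ≈ 116, C* ≈ 14.7

From dC/dt = 0 with C > 0: 0.00675R* = 0.786, so R* = 116.
Substitute into dR/dt = 0: 1.06(1 - 116/325) = 0.0464C*.
The bracket is 0.642, giving C* = 0.68/0.0464 = 14.7.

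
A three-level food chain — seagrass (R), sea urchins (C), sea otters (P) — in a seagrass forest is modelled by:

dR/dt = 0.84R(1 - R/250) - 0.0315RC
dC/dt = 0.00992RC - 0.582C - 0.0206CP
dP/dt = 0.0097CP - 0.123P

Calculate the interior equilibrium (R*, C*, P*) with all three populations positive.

From dP/dt = 0: 0.0097C* = 0.123, so C* = 12.7.
From dR/dt = 0: 0.84(1 - R*/250) = 0.0315·12.7, giving R* = 250·(1 - 0.476) = 131.
From dC/dt = 0: 0.00992·131 - 0.582 = 0.0206P*, so P* = 0.719/0.0206 = 34.9.

R* ≈ 131, C* ≈ 12.7, P* ≈ 34.9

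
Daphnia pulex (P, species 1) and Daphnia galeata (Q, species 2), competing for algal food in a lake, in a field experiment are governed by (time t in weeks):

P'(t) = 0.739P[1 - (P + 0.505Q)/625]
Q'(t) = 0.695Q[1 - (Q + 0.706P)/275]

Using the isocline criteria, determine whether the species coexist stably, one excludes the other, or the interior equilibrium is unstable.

Compare the nullcline intercepts: K1/α12 = 625/0.505 = 1240 > K2 = 275; K2/α21 = 275/0.706 = 390 < K1 = 625.
Since the inequalities point opposite ways, species 1 can invade but species 2 cannot.

species 1 excludes species 2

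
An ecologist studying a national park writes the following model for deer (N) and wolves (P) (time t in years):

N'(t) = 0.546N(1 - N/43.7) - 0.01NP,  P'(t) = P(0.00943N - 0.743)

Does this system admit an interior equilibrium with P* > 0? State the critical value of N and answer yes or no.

The predator equation gives dP/dt > 0 only when N > 0.743/0.00943 = 78.8.
Without the predator, N → K = 43.7. Since 43.7 < 78.8, the predator cannot invade.

Threshold N = 78.8; K < 78.8, so no, the predator goes extinct.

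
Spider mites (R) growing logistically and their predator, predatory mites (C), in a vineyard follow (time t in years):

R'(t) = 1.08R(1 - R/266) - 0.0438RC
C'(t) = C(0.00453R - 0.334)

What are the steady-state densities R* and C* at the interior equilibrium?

From dC/dt = 0 with C > 0: 0.00453R* = 0.334, so R* = 73.7.
Substitute into dR/dt = 0: 1.08(1 - 73.7/266) = 0.0438C*.
The bracket is 0.723, giving C* = 0.781/0.0438 = 17.8.

R* ≈ 73.7, C* ≈ 17.8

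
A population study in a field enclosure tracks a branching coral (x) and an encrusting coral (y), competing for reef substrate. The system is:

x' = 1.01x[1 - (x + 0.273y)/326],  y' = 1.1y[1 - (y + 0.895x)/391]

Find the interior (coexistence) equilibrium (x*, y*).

Setting both brackets to zero gives the nullclines x + 0.273y = 326 and 0.895x + y = 391.
Substituting y = 391 - 0.895x into the first: x(1 - 0.273·0.895) = 326 - 0.273·391.
So x* = 219/0.756 = 290, and then y* = 391 - 0.895·290 = 131.

x* ≈ 290, y* ≈ 131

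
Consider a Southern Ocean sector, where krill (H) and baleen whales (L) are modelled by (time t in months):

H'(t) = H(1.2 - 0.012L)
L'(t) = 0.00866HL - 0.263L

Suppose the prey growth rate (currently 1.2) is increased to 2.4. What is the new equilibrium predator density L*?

L* ≈ 200

At the interior fixed point, setting dH/dt = 0 with H > 0 fixes L* = (prey growth rate)/(HL coefficient) — independent of the other coefficients.
With the change, L* = 2.4/0.012 = 200; it rises from 100.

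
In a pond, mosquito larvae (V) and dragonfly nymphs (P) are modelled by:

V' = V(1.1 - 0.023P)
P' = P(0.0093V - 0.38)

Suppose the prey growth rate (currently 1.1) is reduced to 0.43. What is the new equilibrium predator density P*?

At the interior fixed point, setting dV/dt = 0 with V > 0 fixes P* = (prey growth rate)/(VP coefficient) — independent of the other coefficients.
With the change, P* = 0.43/0.023 = 18.7; it falls from 47.8.

P* ≈ 18.7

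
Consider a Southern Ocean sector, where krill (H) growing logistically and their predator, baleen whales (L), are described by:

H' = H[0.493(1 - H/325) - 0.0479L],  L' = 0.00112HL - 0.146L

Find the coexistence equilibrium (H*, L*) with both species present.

From dL/dt = 0 with L > 0: 0.00112H* = 0.146, so H* = 130.
Substitute into dH/dt = 0: 0.493(1 - 130/325) = 0.0479L*.
The bracket is 0.599, giving L* = 0.295/0.0479 = 6.16.

H* ≈ 130, L* ≈ 6.16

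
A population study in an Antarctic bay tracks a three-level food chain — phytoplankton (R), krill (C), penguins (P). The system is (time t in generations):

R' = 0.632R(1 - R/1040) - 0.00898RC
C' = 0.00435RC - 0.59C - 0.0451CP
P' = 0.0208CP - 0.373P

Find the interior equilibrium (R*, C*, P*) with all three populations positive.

R* ≈ 775, C* ≈ 17.9, P* ≈ 61.7

From dP/dt = 0: 0.0208C* = 0.373, so C* = 17.9.
From dR/dt = 0: 0.632(1 - R*/1040) = 0.00898·17.9, giving R* = 1040·(1 - 0.255) = 775.
From dC/dt = 0: 0.00435·775 - 0.59 = 0.0451P*, so P* = 2.78/0.0451 = 61.7.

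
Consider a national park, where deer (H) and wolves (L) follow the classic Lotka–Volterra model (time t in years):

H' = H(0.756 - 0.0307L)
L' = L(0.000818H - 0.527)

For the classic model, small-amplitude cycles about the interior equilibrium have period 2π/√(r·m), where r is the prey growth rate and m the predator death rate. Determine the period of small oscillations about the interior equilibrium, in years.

Here r = 0.756 and m = 0.527, so r·m = 0.398.
ω = √0.398 = 0.631 per year, hence T = 2π/ω ≈ 9.95 years.

T ≈ 9.95 years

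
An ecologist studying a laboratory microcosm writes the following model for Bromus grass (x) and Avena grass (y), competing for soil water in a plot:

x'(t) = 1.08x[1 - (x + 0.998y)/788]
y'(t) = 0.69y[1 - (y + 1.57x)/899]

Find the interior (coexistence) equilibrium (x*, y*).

Setting both brackets to zero gives the nullclines x + 0.998y = 788 and 1.57x + y = 899.
Substituting y = 899 - 1.57x into the first: x(1 - 0.998·1.57) = 788 - 0.998·899.
So x* = -109/-0.567 = 193, and then y* = 899 - 1.57·193 = 597.

x* ≈ 193, y* ≈ 597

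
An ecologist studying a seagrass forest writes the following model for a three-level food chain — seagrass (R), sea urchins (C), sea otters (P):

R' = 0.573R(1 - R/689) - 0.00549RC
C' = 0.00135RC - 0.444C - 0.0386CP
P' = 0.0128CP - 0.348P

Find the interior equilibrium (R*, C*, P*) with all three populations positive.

R* ≈ 510, C* ≈ 27.2, P* ≈ 6.32

From dP/dt = 0: 0.0128C* = 0.348, so C* = 27.2.
From dR/dt = 0: 0.573(1 - R*/689) = 0.00549·27.2, giving R* = 689·(1 - 0.26) = 510.
From dC/dt = 0: 0.00135·510 - 0.444 = 0.0386P*, so P* = 0.244/0.0386 = 6.32.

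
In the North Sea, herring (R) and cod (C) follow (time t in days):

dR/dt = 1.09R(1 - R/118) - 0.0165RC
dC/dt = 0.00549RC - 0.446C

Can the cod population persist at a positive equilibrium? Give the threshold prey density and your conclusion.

The predator equation gives dC/dt > 0 only when R > 0.446/0.00549 = 81.2.
Without the predator, R → K = 118. Since 118 > 81.2, the predator can invade and persist.

Threshold R = 81.2; K > 81.2, so yes, the predator persists.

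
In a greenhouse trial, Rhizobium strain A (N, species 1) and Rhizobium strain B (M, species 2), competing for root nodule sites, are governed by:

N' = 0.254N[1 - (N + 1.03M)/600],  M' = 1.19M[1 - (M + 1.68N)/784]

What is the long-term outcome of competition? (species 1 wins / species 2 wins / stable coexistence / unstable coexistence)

Compare the nullcline intercepts: K1/α12 = 600/1.03 = 583 < K2 = 784; K2/α21 = 784/1.68 = 467 < K1 = 600.
Since both are reversed, neither can invade when rare; the interior point is a saddle.

unstable coexistence (outcome depends on initial conditions)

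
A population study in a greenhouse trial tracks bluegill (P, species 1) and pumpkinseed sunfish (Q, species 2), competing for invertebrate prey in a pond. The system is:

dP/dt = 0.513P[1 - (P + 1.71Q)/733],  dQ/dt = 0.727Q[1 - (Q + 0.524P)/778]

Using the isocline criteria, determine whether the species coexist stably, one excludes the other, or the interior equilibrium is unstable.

Compare the nullcline intercepts: K1/α12 = 733/1.71 = 429 < K2 = 778; K2/α21 = 778/0.524 = 1480 > K1 = 733.
Since the inequalities point opposite ways, species 2 can invade but species 1 cannot.

species 2 excludes species 1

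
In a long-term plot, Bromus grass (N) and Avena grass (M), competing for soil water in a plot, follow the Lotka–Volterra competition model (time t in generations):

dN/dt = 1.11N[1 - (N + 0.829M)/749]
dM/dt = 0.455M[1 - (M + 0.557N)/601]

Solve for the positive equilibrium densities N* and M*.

Setting both brackets to zero gives the nullclines N + 0.829M = 749 and 0.557N + M = 601.
Substituting M = 601 - 0.557N into the first: N(1 - 0.829·0.557) = 749 - 0.829·601.
So N* = 251/0.538 = 466, and then M* = 601 - 0.557·466 = 341.

N* ≈ 466, M* ≈ 341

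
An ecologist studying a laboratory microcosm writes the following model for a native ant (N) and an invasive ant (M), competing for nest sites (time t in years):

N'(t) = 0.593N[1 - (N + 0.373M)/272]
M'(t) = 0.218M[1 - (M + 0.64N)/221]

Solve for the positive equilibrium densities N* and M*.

N* ≈ 249, M* ≈ 61.6

Setting both brackets to zero gives the nullclines N + 0.373M = 272 and 0.64N + M = 221.
Substituting M = 221 - 0.64N into the first: N(1 - 0.373·0.64) = 272 - 0.373·221.
So N* = 190/0.761 = 249, and then M* = 221 - 0.64·249 = 61.6.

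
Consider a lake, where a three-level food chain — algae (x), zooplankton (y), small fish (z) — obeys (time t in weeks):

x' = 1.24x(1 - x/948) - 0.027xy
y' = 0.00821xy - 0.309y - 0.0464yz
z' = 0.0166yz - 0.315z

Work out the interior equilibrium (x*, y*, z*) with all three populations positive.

From dz/dt = 0: 0.0166y* = 0.315, so y* = 19.
From dx/dt = 0: 1.24(1 - x*/948) = 0.027·19, giving x* = 948·(1 - 0.413) = 556.
From dy/dt = 0: 0.00821·556 - 0.309 = 0.0464z*, so z* = 4.26/0.0464 = 91.8.

x* ≈ 556, y* ≈ 19, z* ≈ 91.8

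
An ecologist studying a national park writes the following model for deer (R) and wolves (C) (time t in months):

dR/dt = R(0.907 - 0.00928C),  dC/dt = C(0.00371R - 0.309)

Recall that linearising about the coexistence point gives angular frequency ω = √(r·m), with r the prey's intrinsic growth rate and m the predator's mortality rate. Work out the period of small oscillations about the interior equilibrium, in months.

T ≈ 11.9 months

Here r = 0.907 and m = 0.309, so r·m = 0.28.
ω = √0.28 = 0.529 per month, hence T = 2π/ω ≈ 11.9 months.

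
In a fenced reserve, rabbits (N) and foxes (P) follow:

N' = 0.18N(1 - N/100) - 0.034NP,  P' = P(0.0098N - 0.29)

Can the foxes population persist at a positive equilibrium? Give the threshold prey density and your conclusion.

The predator equation gives dP/dt > 0 only when N > 0.29/0.0098 = 29.6.
Without the predator, N → K = 100. Since 100 > 29.6, the predator can invade and persist.

Threshold N = 29.6; K > 29.6, so yes, the predator persists.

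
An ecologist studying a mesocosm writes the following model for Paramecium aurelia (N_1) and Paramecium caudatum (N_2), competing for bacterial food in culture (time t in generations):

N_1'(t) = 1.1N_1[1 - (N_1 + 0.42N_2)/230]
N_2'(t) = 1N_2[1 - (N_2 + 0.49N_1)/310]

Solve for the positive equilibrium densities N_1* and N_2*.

Setting both brackets to zero gives the nullclines N_1 + 0.42N_2 = 230 and 0.49N_1 + N_2 = 310.
Substituting N_2 = 310 - 0.49N_1 into the first: N_1(1 - 0.42·0.49) = 230 - 0.42·310.
So N_1* = 99.8/0.794 = 126, and then N_2* = 310 - 0.49·126 = 248.

N_1* ≈ 126, N_2* ≈ 248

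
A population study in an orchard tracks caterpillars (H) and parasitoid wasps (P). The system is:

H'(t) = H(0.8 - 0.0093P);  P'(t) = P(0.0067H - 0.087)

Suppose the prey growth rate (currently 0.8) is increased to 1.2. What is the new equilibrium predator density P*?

At the interior fixed point, setting dH/dt = 0 with H > 0 fixes P* = (prey growth rate)/(HP coefficient) — independent of the other coefficients.
With the change, P* = 1.2/0.0093 = 129; it rises from 86.

P* ≈ 129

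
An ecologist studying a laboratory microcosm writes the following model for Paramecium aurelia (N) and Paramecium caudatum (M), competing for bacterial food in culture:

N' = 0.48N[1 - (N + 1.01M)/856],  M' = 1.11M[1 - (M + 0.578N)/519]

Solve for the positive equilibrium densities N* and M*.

Setting both brackets to zero gives the nullclines N + 1.01M = 856 and 0.578N + M = 519.
Substituting M = 519 - 0.578N into the first: N(1 - 1.01·0.578) = 856 - 1.01·519.
So N* = 332/0.416 = 797, and then M* = 519 - 0.578·797 = 58.2.

N* ≈ 797, M* ≈ 58.2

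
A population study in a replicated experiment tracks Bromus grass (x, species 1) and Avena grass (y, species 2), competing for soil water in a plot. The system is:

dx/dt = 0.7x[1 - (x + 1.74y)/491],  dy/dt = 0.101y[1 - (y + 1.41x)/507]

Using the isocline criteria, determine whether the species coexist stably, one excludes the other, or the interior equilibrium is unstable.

unstable coexistence (outcome depends on initial conditions)

Compare the nullcline intercepts: K1/α12 = 491/1.74 = 282 < K2 = 507; K2/α21 = 507/1.41 = 360 < K1 = 491.
Since both are reversed, neither can invade when rare; the interior point is a saddle.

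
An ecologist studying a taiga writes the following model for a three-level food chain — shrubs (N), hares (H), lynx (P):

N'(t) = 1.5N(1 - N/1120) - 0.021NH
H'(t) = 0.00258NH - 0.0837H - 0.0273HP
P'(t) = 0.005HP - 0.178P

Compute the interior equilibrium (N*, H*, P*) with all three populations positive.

N* ≈ 562, H* ≈ 35.6, P* ≈ 50

From dP/dt = 0: 0.005H* = 0.178, so H* = 35.6.
From dN/dt = 0: 1.5(1 - N*/1120) = 0.021·35.6, giving N* = 1120·(1 - 0.498) = 562.
From dH/dt = 0: 0.00258·562 - 0.0837 = 0.0273P*, so P* = 1.37/0.0273 = 50.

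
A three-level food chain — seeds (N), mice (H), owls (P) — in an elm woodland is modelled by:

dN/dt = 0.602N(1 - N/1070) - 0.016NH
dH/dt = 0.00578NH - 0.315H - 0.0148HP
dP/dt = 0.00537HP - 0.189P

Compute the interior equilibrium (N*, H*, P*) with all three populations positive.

From dP/dt = 0: 0.00537H* = 0.189, so H* = 35.2.
From dN/dt = 0: 0.602(1 - N*/1070) = 0.016·35.2, giving N* = 1070·(1 - 0.935) = 69.1.
From dH/dt = 0: 0.00578·69.1 - 0.315 = 0.0148P*, so P* = 0.0843/0.0148 = 5.7.

N* ≈ 69.1, H* ≈ 35.2, P* ≈ 5.7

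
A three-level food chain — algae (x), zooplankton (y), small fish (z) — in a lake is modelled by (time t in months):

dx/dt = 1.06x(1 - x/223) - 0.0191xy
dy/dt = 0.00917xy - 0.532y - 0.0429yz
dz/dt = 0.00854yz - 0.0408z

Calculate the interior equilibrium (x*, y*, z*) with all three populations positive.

From dz/dt = 0: 0.00854y* = 0.0408, so y* = 4.78.
From dx/dt = 0: 1.06(1 - x*/223) = 0.0191·4.78, giving x* = 223·(1 - 0.0861) = 204.
From dy/dt = 0: 0.00917·204 - 0.532 = 0.0429z*, so z* = 1.34/0.0429 = 31.2.

x* ≈ 204, y* ≈ 4.78, z* ≈ 31.2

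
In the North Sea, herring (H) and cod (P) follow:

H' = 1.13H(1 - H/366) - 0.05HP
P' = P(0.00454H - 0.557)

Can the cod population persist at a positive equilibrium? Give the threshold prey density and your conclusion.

The predator equation gives dP/dt > 0 only when H > 0.557/0.00454 = 123.
Without the predator, H → K = 366. Since 366 > 123, the predator can invade and persist.

Threshold H = 123; K > 123, so yes, the predator persists.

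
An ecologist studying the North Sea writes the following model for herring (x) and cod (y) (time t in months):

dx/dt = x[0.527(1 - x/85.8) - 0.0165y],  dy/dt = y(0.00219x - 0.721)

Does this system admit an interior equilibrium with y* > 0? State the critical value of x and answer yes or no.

The predator equation gives dy/dt > 0 only when x > 0.721/0.00219 = 329.
Without the predator, x → K = 85.8. Since 85.8 < 329, the predator cannot invade.

Threshold x = 329; K < 329, so no, the predator goes extinct.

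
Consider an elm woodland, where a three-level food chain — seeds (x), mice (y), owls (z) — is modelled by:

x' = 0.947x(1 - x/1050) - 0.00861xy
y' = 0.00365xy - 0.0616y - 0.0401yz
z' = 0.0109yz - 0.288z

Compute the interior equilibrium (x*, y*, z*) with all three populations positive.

From dz/dt = 0: 0.0109y* = 0.288, so y* = 26.4.
From dx/dt = 0: 0.947(1 - x*/1050) = 0.00861·26.4, giving x* = 1050·(1 - 0.24) = 798.
From dy/dt = 0: 0.00365·798 - 0.0616 = 0.0401z*, so z* = 2.85/0.0401 = 71.1.

x* ≈ 798, y* ≈ 26.4, z* ≈ 71.1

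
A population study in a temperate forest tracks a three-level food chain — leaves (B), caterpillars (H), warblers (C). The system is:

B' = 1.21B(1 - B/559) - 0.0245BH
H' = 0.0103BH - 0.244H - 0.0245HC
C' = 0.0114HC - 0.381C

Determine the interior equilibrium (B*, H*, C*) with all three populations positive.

From dC/dt = 0: 0.0114H* = 0.381, so H* = 33.4.
From dB/dt = 0: 1.21(1 - B*/559) = 0.0245·33.4, giving B* = 559·(1 - 0.677) = 181.
From dH/dt = 0: 0.0103·181 - 0.244 = 0.0245C*, so C* = 1.62/0.0245 = 66.

B* ≈ 181, H* ≈ 33.4, C* ≈ 66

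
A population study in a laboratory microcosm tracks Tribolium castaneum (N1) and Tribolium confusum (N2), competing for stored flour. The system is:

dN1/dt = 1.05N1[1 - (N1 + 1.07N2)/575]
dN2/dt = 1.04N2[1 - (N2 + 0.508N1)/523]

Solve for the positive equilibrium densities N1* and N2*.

Setting both brackets to zero gives the nullclines N1 + 1.07N2 = 575 and 0.508N1 + N2 = 523.
Substituting N2 = 523 - 0.508N1 into the first: N1(1 - 1.07·0.508) = 575 - 1.07·523.
So N1* = 15.4/0.456 = 33.7, and then N2* = 523 - 0.508·33.7 = 506.

N1* ≈ 33.7, N2* ≈ 506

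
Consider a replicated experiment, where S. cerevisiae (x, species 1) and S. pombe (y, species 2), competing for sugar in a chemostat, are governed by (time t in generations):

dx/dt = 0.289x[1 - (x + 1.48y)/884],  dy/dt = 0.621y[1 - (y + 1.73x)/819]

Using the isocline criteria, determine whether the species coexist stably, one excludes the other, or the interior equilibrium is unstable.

unstable coexistence (outcome depends on initial conditions)

Compare the nullcline intercepts: K1/α12 = 884/1.48 = 597 < K2 = 819; K2/α21 = 819/1.73 = 473 < K1 = 884.
Since both are reversed, neither can invade when rare; the interior point is a saddle.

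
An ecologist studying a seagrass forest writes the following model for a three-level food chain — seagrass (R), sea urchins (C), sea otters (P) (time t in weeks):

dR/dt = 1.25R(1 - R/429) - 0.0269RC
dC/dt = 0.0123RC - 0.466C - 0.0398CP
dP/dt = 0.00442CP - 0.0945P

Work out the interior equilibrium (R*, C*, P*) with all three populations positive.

From dP/dt = 0: 0.00442C* = 0.0945, so C* = 21.4.
From dR/dt = 0: 1.25(1 - R*/429) = 0.0269·21.4, giving R* = 429·(1 - 0.46) = 232.
From dC/dt = 0: 0.0123·232 - 0.466 = 0.0398P*, so P* = 2.38/0.0398 = 59.9.

R* ≈ 232, C* ≈ 21.4, P* ≈ 59.9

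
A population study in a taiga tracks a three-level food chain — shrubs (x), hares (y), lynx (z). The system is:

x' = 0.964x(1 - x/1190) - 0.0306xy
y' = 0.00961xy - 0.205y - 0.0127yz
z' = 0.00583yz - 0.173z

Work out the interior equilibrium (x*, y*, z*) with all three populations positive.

x* ≈ 69.1, y* ≈ 29.7, z* ≈ 36.1

From dz/dt = 0: 0.00583y* = 0.173, so y* = 29.7.
From dx/dt = 0: 0.964(1 - x*/1190) = 0.0306·29.7, giving x* = 1190·(1 - 0.942) = 69.1.
From dy/dt = 0: 0.00961·69.1 - 0.205 = 0.0127z*, so z* = 0.459/0.0127 = 36.1.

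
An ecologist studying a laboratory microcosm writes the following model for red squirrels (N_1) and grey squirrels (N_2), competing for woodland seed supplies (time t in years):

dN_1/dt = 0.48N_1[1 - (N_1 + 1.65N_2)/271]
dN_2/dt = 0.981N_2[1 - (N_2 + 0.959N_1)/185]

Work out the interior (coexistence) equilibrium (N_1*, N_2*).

Setting both brackets to zero gives the nullclines N_1 + 1.65N_2 = 271 and 0.959N_1 + N_2 = 185.
Substituting N_2 = 185 - 0.959N_1 into the first: N_1(1 - 1.65·0.959) = 271 - 1.65·185.
So N_1* = -34.2/-0.582 = 58.8, and then N_2* = 185 - 0.959·58.8 = 129.

N_1* ≈ 58.8, N_2* ≈ 129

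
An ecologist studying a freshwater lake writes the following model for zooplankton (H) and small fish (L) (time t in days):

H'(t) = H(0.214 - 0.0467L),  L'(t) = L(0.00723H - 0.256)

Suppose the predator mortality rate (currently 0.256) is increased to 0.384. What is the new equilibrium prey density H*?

H* ≈ 53.1

At the interior fixed point, setting dL/dt = 0 with L > 0 fixes H* = (predator death rate)/(HL coefficient) — independent of the other coefficients.
With the change, H* = 0.384/0.00723 = 53.1; it rises from 35.4.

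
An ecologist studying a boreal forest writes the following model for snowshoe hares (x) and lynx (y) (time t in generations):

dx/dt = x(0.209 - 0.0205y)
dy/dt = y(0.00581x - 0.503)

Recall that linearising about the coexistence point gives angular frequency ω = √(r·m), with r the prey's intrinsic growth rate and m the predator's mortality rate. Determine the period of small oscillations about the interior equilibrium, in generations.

T ≈ 19.4 generations

Here r = 0.209 and m = 0.503, so r·m = 0.105.
ω = √0.105 = 0.324 per generation, hence T = 2π/ω ≈ 19.4 generations.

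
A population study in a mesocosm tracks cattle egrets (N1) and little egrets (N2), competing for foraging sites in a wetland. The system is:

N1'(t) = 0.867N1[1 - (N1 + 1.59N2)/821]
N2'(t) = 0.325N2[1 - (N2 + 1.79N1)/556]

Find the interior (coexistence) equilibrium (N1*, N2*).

Setting both brackets to zero gives the nullclines N1 + 1.59N2 = 821 and 1.79N1 + N2 = 556.
Substituting N2 = 556 - 1.79N1 into the first: N1(1 - 1.59·1.79) = 821 - 1.59·556.
So N1* = -63/-1.85 = 34.1, and then N2* = 556 - 1.79·34.1 = 495.

N1* ≈ 34.1, N2* ≈ 495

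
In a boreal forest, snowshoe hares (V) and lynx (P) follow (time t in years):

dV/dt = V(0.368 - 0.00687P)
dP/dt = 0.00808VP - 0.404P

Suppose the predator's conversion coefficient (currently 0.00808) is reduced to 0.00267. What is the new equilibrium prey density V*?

At the interior fixed point, setting dP/dt = 0 with P > 0 fixes V* = (predator death rate)/(VP coefficient) — independent of the other coefficients.
With the change, V* = 0.404/0.00267 = 151; it rises from 50.

V* ≈ 151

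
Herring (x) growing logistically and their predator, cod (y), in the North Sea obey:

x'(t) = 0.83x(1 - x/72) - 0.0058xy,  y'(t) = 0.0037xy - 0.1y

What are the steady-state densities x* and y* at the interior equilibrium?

x* ≈ 27, y* ≈ 89.4

From dy/dt = 0 with y > 0: 0.0037x* = 0.1, so x* = 27.
Substitute into dx/dt = 0: 0.83(1 - 27/72) = 0.0058y*.
The bracket is 0.625, giving y* = 0.518/0.0058 = 89.4.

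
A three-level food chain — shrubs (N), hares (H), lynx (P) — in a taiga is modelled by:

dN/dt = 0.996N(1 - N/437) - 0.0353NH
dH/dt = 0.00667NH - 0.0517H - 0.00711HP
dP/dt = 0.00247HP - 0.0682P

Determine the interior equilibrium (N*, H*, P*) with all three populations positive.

N* ≈ 9.35, H* ≈ 27.6, P* ≈ 1.5

From dP/dt = 0: 0.00247H* = 0.0682, so H* = 27.6.
From dN/dt = 0: 0.996(1 - N*/437) = 0.0353·27.6, giving N* = 437·(1 - 0.979) = 9.35.
From dH/dt = 0: 0.00667·9.35 - 0.0517 = 0.00711P*, so P* = 0.0107/0.00711 = 1.5.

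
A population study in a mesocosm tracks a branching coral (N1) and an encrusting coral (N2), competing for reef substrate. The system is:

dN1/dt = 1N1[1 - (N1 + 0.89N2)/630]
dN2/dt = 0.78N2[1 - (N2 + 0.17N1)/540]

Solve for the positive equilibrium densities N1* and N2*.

N1* ≈ 176, N2* ≈ 510

Setting both brackets to zero gives the nullclines N1 + 0.89N2 = 630 and 0.17N1 + N2 = 540.
Substituting N2 = 540 - 0.17N1 into the first: N1(1 - 0.89·0.17) = 630 - 0.89·540.
So N1* = 149/0.849 = 176, and then N2* = 540 - 0.17·176 = 510.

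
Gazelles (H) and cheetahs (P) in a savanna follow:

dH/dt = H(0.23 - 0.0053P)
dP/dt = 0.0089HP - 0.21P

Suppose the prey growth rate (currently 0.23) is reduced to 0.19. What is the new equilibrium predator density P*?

P* ≈ 35.8

At the interior fixed point, setting dH/dt = 0 with H > 0 fixes P* = (prey growth rate)/(HP coefficient) — independent of the other coefficients.
With the change, P* = 0.19/0.0053 = 35.8; it falls from 43.4.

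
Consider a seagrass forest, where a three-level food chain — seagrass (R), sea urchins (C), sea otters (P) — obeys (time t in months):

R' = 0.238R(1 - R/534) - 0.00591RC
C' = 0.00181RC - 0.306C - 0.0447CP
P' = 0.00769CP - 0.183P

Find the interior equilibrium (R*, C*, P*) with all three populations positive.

From dP/dt = 0: 0.00769C* = 0.183, so C* = 23.8.
From dR/dt = 0: 0.238(1 - R*/534) = 0.00591·23.8, giving R* = 534·(1 - 0.591) = 218.
From dC/dt = 0: 0.00181·218 - 0.306 = 0.0447P*, so P* = 0.0894/0.0447 = 2.

R* ≈ 218, C* ≈ 23.8, P* ≈ 2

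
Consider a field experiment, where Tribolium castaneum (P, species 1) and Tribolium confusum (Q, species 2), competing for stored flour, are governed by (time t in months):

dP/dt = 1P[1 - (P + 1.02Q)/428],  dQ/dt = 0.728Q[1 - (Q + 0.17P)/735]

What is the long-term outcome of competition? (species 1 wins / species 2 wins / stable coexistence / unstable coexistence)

species 2 excludes species 1

Compare the nullcline intercepts: K1/α12 = 428/1.02 = 420 < K2 = 735; K2/α21 = 735/0.17 = 4320 > K1 = 428.
Since the inequalities point opposite ways, species 2 can invade but species 1 cannot.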